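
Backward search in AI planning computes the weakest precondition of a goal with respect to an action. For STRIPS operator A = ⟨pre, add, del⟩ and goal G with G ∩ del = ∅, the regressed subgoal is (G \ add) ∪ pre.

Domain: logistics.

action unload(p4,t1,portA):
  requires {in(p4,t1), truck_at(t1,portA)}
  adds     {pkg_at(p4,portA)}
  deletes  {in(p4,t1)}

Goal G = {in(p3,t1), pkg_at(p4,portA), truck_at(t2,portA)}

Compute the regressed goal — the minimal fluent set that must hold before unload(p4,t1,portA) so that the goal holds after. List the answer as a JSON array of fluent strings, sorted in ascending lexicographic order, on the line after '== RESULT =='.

Regress:
  G ∩ del = {}  (empty — regression defined)
  G \ add = {in(p3,t1), pkg_at(p4,portA), truck_at(t2,portA)} \ {pkg_at(p4,portA)} = {in(p3,t1), truck_at(t2,portA)}
  ∪ pre   = {in(p3,t1), truck_at(t2,portA)} ∪ {in(p4,t1), truck_at(t1,portA)}
          = {in(p3,t1), in(p4,t1), truck_at(t1,portA), truck_at(t2,portA)}

== RESULT ==
["in(p3,t1)", "in(p4,t1)", "truck_at(t1,portA)", "truck_at(t2,portA)"]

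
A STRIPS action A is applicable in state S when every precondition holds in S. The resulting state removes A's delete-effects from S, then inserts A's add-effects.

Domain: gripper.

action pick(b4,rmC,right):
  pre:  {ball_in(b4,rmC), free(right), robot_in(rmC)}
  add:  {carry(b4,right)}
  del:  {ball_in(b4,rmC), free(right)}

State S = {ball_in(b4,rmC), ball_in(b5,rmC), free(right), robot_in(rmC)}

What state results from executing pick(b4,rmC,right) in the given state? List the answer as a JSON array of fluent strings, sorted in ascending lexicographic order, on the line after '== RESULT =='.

Compute (S \ del) ∪ add:
  pre ⊆ S: {ball_in(b4,rmC), free(right), robot_in(rmC)} ⊆ S  — applicable
  S \ del = {ball_in(b5,rmC), robot_in(rmC)}
  ∪ add   = {ball_in(b5,rmC), carry(b4,right), robot_in(rmC)}

== RESULT ==
["ball_in(b5,rmC)", "carry(b4,right)", "robot_in(rmC)"]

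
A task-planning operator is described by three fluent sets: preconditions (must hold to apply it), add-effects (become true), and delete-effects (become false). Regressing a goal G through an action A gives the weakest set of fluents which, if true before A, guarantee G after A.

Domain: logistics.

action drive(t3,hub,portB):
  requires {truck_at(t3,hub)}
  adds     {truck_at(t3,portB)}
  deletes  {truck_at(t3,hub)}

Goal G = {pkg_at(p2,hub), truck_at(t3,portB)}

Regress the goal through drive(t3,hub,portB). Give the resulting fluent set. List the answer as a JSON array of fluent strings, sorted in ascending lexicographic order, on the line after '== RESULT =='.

Regress:
  G ∩ del = {}  (empty — regression defined)
  G \ add = {pkg_at(p2,hub), truck_at(t3,portB)} \ {truck_at(t3,portB)} = {pkg_at(p2,hub)}
  ∪ pre   = {pkg_at(p2,hub)} ∪ {truck_at(t3,hub)}
          = {pkg_at(p2,hub), truck_at(t3,hub)}

== RESULT ==
["pkg_at(p2,hub)", "truck_at(t3,hub)"]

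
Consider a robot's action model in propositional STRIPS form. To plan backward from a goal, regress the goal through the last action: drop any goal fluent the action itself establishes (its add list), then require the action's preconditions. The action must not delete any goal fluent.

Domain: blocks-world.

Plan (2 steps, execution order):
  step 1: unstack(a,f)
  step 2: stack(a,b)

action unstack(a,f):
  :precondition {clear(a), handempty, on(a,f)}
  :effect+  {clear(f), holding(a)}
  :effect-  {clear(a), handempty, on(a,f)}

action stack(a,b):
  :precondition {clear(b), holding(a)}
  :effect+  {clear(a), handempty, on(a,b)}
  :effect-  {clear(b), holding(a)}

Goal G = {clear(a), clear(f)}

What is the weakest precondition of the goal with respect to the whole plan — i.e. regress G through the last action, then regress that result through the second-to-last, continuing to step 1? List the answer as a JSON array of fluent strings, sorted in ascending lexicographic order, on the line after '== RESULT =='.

Regress step by step:
  through step 2 (stack(a,b)): drop {clear(a)}, keep {clear(f)}, require {clear(b), holding(a)}
    → {clear(b), clear(f), holding(a)}
  through step 1 (unstack(a,f)): drop {clear(f), holding(a)}, keep {clear(b)}, require {clear(a), handempty, on(a,f)}
    → {clear(a), clear(b), handempty, on(a,f)}

== RESULT ==
["clear(a)", "clear(b)", "handempty", "on(a,f)"]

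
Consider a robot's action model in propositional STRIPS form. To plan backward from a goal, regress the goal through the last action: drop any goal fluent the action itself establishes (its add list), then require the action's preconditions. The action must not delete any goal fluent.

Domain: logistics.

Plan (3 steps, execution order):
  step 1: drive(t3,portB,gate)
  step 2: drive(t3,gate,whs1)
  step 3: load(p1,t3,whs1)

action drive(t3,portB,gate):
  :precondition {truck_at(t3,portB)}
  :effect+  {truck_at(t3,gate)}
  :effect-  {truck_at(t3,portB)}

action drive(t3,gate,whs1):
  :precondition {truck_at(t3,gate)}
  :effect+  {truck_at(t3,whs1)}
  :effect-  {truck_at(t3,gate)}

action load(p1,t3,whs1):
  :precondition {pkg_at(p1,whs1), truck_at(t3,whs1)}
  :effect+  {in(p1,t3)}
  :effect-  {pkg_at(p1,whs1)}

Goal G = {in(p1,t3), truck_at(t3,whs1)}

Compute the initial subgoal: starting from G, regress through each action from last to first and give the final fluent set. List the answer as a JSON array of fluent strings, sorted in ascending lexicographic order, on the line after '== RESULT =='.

Regress step by step:
  through step 3 (load(p1,t3,whs1)): drop {in(p1,t3)}, keep {truck_at(t3,whs1)}, require {pkg_at(p1,whs1), truck_at(t3,whs1)}
    → {pkg_at(p1,whs1), truck_at(t3,whs1)}
  through step 2 (drive(t3,gate,whs1)): drop {truck_at(t3,whs1)}, keep {pkg_at(p1,whs1)}, require {truck_at(t3,gate)}
    → {pkg_at(p1,whs1), truck_at(t3,gate)}
  through step 1 (drive(t3,portB,gate)): drop {truck_at(t3,gate)}, keep {pkg_at(p1,whs1)}, require {truck_at(t3,portB)}
    → {pkg_at(p1,whs1), truck_at(t3,portB)}

== RESULT ==
["pkg_at(p1,whs1)", "truck_at(t3,portB)"]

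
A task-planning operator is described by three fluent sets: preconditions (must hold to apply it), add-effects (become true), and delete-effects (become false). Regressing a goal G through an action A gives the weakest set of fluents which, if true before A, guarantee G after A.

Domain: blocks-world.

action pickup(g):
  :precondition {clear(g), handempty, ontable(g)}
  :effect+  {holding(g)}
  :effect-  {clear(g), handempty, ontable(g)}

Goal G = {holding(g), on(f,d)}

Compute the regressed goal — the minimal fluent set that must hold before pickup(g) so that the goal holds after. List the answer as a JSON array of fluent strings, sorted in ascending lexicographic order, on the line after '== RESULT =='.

Regress:
  G ∩ del = {}  (empty — regression defined)
  G \ add = {holding(g), on(f,d)} \ {holding(g)} = {on(f,d)}
  ∪ pre   = {on(f,d)} ∪ {clear(g), handempty, ontable(g)}
          = {clear(g), handempty, on(f,d), ontable(g)}

== RESULT ==
["clear(g)", "handempty", "on(f,d)", "ontable(g)"]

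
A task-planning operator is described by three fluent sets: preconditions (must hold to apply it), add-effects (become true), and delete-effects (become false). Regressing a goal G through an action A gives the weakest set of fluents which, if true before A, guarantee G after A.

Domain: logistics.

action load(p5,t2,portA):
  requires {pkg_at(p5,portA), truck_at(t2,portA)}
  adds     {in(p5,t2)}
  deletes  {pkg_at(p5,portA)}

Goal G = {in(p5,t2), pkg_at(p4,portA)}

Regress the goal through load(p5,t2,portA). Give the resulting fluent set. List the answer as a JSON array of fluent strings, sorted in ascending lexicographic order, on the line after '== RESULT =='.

Compute (G \ add) ∪ pre:
  G ∩ del = {}  (empty — regression defined)
  G \ add = {in(p5,t2), pkg_at(p4,portA)} \ {in(p5,t2)} = {pkg_at(p4,portA)}
  ∪ pre   = {pkg_at(p4,portA)} ∪ {pkg_at(p5,portA), truck_at(t2,portA)}
          = {pkg_at(p4,portA), pkg_at(p5,portA), truck_at(t2,portA)}

== RESULT ==
["pkg_at(p4,portA)", "pkg_at(p5,portA)", "truck_at(t2,portA)"]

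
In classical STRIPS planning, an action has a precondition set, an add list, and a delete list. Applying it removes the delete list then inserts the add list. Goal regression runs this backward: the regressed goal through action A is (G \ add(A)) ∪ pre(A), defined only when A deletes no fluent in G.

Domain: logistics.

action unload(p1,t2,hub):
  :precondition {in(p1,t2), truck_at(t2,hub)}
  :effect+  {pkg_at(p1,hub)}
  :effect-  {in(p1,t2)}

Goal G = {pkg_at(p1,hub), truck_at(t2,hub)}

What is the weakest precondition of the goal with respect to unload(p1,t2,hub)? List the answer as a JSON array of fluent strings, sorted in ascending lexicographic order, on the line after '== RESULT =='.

Regress:
  G ∩ del = {}  (empty — regression defined)
  G \ add = {pkg_at(p1,hub), truck_at(t2,hub)} \ {pkg_at(p1,hub)} = {truck_at(t2,hub)}
  ∪ pre   = {truck_at(t2,hub)} ∪ {in(p1,t2), truck_at(t2,hub)}
          = {in(p1,t2), truck_at(t2,hub)}

== RESULT ==
["in(p1,t2)", "truck_at(t2,hub)"]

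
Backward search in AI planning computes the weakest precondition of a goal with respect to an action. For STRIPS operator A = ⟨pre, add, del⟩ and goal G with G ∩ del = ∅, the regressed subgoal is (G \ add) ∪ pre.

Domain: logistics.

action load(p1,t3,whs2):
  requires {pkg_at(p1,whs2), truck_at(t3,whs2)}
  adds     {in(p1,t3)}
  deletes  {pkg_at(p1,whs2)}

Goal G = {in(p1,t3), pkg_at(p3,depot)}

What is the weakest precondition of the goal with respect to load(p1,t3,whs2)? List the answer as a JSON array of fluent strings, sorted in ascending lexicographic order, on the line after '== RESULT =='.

Regress:
  G ∩ del = {}  (empty — regression defined)
  G \ add = {in(p1,t3), pkg_at(p3,depot)} \ {in(p1,t3)} = {pkg_at(p3,depot)}
  ∪ pre   = {pkg_at(p3,depot)} ∪ {pkg_at(p1,whs2), truck_at(t3,whs2)}
          = {pkg_at(p1,whs2), pkg_at(p3,depot), truck_at(t3,whs2)}

== RESULT ==
["pkg_at(p1,whs2)", "pkg_at(p3,depot)", "truck_at(t3,whs2)"]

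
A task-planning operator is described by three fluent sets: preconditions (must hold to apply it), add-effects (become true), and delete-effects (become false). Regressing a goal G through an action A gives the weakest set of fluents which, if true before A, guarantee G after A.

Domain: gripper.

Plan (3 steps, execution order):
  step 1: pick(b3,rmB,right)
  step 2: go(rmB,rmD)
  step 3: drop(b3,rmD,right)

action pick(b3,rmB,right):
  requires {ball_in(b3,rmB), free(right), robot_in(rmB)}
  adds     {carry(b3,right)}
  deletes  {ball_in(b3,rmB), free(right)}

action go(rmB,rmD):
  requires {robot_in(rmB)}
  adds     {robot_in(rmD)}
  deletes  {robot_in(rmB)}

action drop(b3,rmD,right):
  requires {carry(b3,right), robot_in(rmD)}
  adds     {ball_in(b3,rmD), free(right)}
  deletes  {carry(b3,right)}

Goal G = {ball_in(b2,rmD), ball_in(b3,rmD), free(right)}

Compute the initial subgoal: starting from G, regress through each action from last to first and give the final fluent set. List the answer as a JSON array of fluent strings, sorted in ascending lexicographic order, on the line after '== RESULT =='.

Work backward from the goal:
  through step 3 (drop(b3,rmD,right)): drop {ball_in(b3,rmD), free(right)}, keep {ball_in(b2,rmD)}, require {carry(b3,right), robot_in(rmD)}
    → {ball_in(b2,rmD), carry(b3,right), robot_in(rmD)}
  through step 2 (go(rmB,rmD)): drop {robot_in(rmD)}, keep {ball_in(b2,rmD), carry(b3,right)}, require {robot_in(rmB)}
    → {ball_in(b2,rmD), carry(b3,right), robot_in(rmB)}
  through step 1 (pick(b3,rmB,right)): drop {carry(b3,right)}, keep {ball_in(b2,rmD), robot_in(rmB)}, require {ball_in(b3,rmB), free(right), robot_in(rmB)}
    → {ball_in(b2,rmD), ball_in(b3,rmB), free(right), robot_in(rmB)}

== RESULT ==
["ball_in(b2,rmD)", "ball_in(b3,rmB)", "free(right)", "robot_in(rmB)"]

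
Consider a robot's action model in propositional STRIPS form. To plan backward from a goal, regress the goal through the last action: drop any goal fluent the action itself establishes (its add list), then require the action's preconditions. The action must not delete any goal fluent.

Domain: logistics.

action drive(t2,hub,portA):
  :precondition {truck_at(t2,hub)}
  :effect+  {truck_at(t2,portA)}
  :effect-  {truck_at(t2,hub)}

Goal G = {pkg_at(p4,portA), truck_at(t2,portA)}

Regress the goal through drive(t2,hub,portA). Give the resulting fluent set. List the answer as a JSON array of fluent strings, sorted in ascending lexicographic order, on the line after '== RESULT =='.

Regress:
  G ∩ del = {}  (empty — regression defined)
  G \ add = {pkg_at(p4,portA), truck_at(t2,portA)} \ {truck_at(t2,portA)} = {pkg_at(p4,portA)}
  ∪ pre   = {pkg_at(p4,portA)} ∪ {truck_at(t2,hub)}
          = {pkg_at(p4,portA), truck_at(t2,hub)}

== RESULT ==
["pkg_at(p4,portA)", "truck_at(t2,hub)"]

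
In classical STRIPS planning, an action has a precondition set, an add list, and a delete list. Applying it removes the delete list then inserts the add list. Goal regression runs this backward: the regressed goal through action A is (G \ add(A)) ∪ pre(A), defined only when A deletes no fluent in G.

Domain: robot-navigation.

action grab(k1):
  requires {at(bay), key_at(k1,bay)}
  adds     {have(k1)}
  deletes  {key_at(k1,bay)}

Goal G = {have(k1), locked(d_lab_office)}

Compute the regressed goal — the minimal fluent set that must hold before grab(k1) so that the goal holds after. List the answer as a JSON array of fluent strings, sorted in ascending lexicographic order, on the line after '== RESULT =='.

Regress:
  G ∩ del = {}  (empty — regression defined)
  G \ add = {have(k1), locked(d_lab_office)} \ {have(k1)} = {locked(d_lab_office)}
  ∪ pre   = {locked(d_lab_office)} ∪ {at(bay), key_at(k1,bay)}
          = {at(bay), key_at(k1,bay), locked(d_lab_office)}

== RESULT ==
["at(bay)", "key_at(k1,bay)", "locked(d_lab_office)"]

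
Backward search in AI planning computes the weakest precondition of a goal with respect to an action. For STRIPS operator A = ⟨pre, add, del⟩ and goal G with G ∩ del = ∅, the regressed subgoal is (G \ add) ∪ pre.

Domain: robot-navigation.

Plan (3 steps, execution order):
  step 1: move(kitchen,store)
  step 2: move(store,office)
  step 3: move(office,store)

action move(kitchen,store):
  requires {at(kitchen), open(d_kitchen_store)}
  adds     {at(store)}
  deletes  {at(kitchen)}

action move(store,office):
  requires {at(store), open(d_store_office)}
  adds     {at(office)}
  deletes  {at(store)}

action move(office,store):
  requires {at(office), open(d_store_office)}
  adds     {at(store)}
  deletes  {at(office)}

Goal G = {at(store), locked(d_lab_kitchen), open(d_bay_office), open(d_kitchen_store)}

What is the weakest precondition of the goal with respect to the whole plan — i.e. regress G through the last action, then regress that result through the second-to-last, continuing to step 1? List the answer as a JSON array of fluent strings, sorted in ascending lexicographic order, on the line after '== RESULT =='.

Regress step by step:
  through step 3 (move(office,store)): drop {at(store)}, keep {locked(d_lab_kitchen), open(d_bay_office), open(d_kitchen_store)}, require {at(office), open(d_store_office)}
    → {at(office), locked(d_lab_kitchen), open(d_bay_office), open(d_kitchen_store), open(d_store_office)}
  through step 2 (move(store,office)): drop {at(office)}, keep {locked(d_lab_kitchen), open(d_bay_office), open(d_kitchen_store), open(d_store_office)}, require {at(store), open(d_store_office)}
    → {at(store), locked(d_lab_kitchen), open(d_bay_office), open(d_kitchen_store), open(d_store_office)}
  through step 1 (move(kitchen,store)): drop {at(store)}, keep {locked(d_lab_kitchen), open(d_bay_office), open(d_kitchen_store), open(d_store_office)}, require {at(kitchen), open(d_kitchen_store)}
    → {at(kitchen), locked(d_lab_kitchen), open(d_bay_office), open(d_kitchen_store), open(d_store_office)}

== RESULT ==
["at(kitchen)", "locked(d_lab_kitchen)", "open(d_bay_office)", "open(d_kitchen_store)", "open(d_store_office)"]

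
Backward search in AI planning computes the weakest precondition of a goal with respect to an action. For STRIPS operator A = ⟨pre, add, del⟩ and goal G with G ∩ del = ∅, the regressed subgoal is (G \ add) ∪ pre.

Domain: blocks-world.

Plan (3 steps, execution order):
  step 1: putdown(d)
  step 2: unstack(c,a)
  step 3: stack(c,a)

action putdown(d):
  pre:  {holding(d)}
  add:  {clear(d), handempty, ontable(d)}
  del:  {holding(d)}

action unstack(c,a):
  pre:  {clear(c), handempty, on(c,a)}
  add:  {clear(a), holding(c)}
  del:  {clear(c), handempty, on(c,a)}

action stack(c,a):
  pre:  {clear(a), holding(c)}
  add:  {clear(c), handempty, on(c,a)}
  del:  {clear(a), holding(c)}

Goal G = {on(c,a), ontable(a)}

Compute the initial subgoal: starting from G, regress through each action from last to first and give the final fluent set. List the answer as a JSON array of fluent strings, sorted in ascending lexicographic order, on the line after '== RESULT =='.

Regress step by step:
  through step 3 (stack(c,a)): drop {on(c,a)}, keep {ontable(a)}, require {clear(a), holding(c)}
    → {clear(a), holding(c), ontable(a)}
  through step 2 (unstack(c,a)): drop {clear(a), holding(c)}, keep {ontable(a)}, require {clear(c), handempty, on(c,a)}
    → {clear(c), handempty, on(c,a), ontable(a)}
  through step 1 (putdown(d)): drop {handempty}, keep {clear(c), on(c,a), ontable(a)}, require {holding(d)}
    → {clear(c), holding(d), on(c,a), ontable(a)}

== RESULT ==
["clear(c)", "holding(d)", "on(c,a)", "ontable(a)"]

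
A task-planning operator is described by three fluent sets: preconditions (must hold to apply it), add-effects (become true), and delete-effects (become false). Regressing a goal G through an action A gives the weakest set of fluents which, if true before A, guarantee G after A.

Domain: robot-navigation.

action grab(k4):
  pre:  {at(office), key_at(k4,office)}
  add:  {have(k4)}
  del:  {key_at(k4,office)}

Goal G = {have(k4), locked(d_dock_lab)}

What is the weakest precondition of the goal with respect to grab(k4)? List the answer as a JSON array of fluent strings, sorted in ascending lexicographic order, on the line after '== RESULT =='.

Compute (G \ add) ∪ pre:
  G ∩ del = {}  (empty — regression defined)
  G \ add = {have(k4), locked(d_dock_lab)} \ {have(k4)} = {locked(d_dock_lab)}
  ∪ pre   = {locked(d_dock_lab)} ∪ {at(office), key_at(k4,office)}
          = {at(office), key_at(k4,office), locked(d_dock_lab)}

== RESULT ==
["at(office)", "key_at(k4,office)", "locked(d_dock_lab)"]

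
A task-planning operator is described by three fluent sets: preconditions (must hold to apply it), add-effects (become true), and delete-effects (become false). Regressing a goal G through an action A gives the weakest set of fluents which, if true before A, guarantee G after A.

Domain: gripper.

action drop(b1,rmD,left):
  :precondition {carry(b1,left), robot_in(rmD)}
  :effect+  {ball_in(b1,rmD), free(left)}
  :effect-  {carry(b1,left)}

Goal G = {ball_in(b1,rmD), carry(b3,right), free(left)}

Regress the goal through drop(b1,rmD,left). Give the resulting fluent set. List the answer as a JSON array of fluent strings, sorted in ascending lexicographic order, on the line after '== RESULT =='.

Regress:
  G ∩ del = {}  (empty — regression defined)
  G \ add = {ball_in(b1,rmD), carry(b3,right), free(left)} \ {ball_in(b1,rmD), free(left)} = {carry(b3,right)}
  ∪ pre   = {carry(b3,right)} ∪ {carry(b1,left), robot_in(rmD)}
          = {carry(b1,left), carry(b3,right), robot_in(rmD)}

== RESULT ==
["carry(b1,left)", "carry(b3,right)", "robot_in(rmD)"]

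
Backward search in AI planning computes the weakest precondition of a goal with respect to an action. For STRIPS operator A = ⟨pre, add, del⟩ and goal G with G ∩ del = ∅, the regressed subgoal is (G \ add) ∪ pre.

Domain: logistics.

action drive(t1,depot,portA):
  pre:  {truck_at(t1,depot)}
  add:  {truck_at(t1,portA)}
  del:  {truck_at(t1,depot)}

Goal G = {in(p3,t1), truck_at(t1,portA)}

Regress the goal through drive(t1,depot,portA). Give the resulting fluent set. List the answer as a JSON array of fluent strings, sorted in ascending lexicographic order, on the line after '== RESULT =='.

Regress:
  G ∩ del = {}  (empty — regression defined)
  G \ add = {in(p3,t1), truck_at(t1,portA)} \ {truck_at(t1,portA)} = {in(p3,t1)}
  ∪ pre   = {in(p3,t1)} ∪ {truck_at(t1,depot)}
          = {in(p3,t1), truck_at(t1,depot)}

== RESULT ==
["in(p3,t1)", "truck_at(t1,depot)"]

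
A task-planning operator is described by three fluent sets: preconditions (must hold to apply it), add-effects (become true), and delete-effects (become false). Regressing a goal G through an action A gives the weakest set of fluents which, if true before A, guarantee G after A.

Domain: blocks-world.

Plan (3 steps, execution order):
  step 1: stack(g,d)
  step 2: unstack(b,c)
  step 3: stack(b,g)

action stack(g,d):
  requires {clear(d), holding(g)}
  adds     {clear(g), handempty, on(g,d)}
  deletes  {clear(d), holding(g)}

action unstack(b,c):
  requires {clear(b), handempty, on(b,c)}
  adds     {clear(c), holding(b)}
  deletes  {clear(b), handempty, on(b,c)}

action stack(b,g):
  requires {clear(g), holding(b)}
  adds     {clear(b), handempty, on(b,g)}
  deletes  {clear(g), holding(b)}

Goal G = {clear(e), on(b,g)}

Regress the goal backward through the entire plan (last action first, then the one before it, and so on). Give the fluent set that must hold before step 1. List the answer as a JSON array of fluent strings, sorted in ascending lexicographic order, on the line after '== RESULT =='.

Regress step by step:
  through step 3 (stack(b,g)): drop {on(b,g)}, keep {clear(e)}, require {clear(g), holding(b)}
    → {clear(e), clear(g), holding(b)}
  through step 2 (unstack(b,c)): drop {holding(b)}, keep {clear(e), clear(g)}, require {clear(b), handempty, on(b,c)}
    → {clear(b), clear(e), clear(g), handempty, on(b,c)}
  through step 1 (stack(g,d)): drop {clear(g), handempty}, keep {clear(b), clear(e), on(b,c)}, require {clear(d), holding(g)}
    → {clear(b), clear(d), clear(e), holding(g), on(b,c)}

== RESULT ==
["clear(b)", "clear(d)", "clear(e)", "holding(g)", "on(b,c)"]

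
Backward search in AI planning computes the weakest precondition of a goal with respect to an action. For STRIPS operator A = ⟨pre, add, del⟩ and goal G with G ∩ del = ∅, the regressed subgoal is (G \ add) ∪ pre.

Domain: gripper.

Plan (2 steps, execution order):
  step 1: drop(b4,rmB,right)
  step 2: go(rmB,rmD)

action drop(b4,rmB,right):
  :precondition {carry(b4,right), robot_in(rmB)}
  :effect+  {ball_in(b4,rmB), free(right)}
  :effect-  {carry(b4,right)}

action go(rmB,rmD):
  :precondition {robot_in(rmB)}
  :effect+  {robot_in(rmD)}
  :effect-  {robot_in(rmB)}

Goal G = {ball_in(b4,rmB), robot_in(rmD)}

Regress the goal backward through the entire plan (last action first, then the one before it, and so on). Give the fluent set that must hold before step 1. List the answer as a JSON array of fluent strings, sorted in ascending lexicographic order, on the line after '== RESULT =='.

Work backward from the goal:
  through step 2 (go(rmB,rmD)): drop {robot_in(rmD)}, keep {ball_in(b4,rmB)}, require {robot_in(rmB)}
    → {ball_in(b4,rmB), robot_in(rmB)}
  through step 1 (drop(b4,rmB,right)): drop {ball_in(b4,rmB)}, keep {robot_in(rmB)}, require {carry(b4,right), robot_in(rmB)}
    → {carry(b4,right), robot_in(rmB)}

== RESULT ==
["carry(b4,right)", "robot_in(rmB)"]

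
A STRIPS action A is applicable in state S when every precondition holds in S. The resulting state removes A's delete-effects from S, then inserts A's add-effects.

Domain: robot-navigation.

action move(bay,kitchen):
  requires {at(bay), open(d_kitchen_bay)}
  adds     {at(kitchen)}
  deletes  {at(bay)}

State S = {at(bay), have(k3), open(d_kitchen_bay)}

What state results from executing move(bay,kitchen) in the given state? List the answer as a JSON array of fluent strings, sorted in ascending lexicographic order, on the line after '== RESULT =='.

Progress:
  pre ⊆ S: {at(bay), open(d_kitchen_bay)} ⊆ S  — applicable
  S \ del = {have(k3), open(d_kitchen_bay)}
  ∪ add   = {at(kitchen), have(k3), open(d_kitchen_bay)}

== RESULT ==
["at(kitchen)", "have(k3)", "open(d_kitchen_bay)"]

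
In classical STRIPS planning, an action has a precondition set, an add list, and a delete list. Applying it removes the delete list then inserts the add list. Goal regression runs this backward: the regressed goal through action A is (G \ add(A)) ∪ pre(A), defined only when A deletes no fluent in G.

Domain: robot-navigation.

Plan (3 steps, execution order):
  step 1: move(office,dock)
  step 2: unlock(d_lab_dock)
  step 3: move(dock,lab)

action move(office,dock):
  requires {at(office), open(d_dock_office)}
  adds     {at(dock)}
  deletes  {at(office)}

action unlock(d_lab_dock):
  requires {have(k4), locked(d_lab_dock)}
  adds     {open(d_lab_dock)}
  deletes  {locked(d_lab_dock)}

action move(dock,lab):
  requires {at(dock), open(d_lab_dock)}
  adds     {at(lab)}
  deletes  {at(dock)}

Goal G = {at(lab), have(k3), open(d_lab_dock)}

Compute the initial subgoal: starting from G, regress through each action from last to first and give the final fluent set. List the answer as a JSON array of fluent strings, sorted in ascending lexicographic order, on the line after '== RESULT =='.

Work backward from the goal:
  through step 3 (move(dock,lab)): drop {at(lab)}, keep {have(k3), open(d_lab_dock)}, require {at(dock), open(d_lab_dock)}
    → {at(dock), have(k3), open(d_lab_dock)}
  through step 2 (unlock(d_lab_dock)): drop {open(d_lab_dock)}, keep {at(dock), have(k3)}, require {have(k4), locked(d_lab_dock)}
    → {at(dock), have(k3), have(k4), locked(d_lab_dock)}
  through step 1 (move(office,dock)): drop {at(dock)}, keep {have(k3), have(k4), locked(d_lab_dock)}, require {at(office), open(d_dock_office)}
    → {at(office), have(k3), have(k4), locked(d_lab_dock), open(d_dock_office)}

== RESULT ==
["at(office)", "have(k3)", "have(k4)", "locked(d_lab_dock)", "open(d_dock_office)"]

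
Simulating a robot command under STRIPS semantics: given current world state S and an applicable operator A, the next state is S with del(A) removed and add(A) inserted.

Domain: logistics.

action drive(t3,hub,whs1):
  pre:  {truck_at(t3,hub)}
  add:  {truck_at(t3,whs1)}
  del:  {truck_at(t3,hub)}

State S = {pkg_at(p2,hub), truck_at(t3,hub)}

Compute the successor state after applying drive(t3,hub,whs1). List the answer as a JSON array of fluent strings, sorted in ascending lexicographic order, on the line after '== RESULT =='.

Progress:
  pre ⊆ S: {truck_at(t3,hub)} ⊆ S  — applicable
  S \ del = {pkg_at(p2,hub)}
  ∪ add   = {pkg_at(p2,hub), truck_at(t3,whs1)}

== RESULT ==
["pkg_at(p2,hub)", "truck_at(t3,whs1)"]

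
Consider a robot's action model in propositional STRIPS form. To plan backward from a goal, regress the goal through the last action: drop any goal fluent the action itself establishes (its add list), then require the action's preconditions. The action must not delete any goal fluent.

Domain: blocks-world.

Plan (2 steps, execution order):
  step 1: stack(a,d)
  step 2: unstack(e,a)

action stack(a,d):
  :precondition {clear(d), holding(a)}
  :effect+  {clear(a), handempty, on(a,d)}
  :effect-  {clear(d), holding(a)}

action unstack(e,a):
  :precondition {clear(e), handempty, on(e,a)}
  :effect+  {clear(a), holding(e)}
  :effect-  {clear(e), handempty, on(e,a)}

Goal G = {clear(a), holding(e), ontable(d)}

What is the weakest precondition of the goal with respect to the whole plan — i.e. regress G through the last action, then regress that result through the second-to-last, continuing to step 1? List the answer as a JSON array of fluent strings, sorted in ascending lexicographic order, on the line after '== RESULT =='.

Work backward from the goal:
  through step 2 (unstack(e,a)): drop {clear(a), holding(e)}, keep {ontable(d)}, require {clear(e), handempty, on(e,a)}
    → {clear(e), handempty, on(e,a), ontable(d)}
  through step 1 (stack(a,d)): drop {handempty}, keep {clear(e), on(e,a), ontable(d)}, require {clear(d), holding(a)}
    → {clear(d), clear(e), holding(a), on(e,a), ontable(d)}

== RESULT ==
["clear(d)", "clear(e)", "holding(a)", "on(e,a)", "ontable(d)"]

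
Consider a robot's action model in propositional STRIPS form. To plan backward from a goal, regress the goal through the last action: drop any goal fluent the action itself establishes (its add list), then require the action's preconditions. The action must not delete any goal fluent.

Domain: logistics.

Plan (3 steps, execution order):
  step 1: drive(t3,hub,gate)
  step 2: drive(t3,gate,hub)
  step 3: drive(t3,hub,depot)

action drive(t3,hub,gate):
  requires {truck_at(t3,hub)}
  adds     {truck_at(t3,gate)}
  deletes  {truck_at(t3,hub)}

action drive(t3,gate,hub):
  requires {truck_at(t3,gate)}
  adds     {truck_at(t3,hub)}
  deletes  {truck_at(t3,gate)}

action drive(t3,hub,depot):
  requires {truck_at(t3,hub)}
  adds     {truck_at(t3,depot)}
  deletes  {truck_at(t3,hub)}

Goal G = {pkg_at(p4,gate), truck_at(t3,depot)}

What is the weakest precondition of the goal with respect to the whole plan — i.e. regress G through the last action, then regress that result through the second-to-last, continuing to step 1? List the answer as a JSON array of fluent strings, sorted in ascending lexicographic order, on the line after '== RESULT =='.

Work backward from the goal:
  through step 3 (drive(t3,hub,depot)): drop {truck_at(t3,depot)}, keep {pkg_at(p4,gate)}, require {truck_at(t3,hub)}
    → {pkg_at(p4,gate), truck_at(t3,hub)}
  through step 2 (drive(t3,gate,hub)): drop {truck_at(t3,hub)}, keep {pkg_at(p4,gate)}, require {truck_at(t3,gate)}
    → {pkg_at(p4,gate), truck_at(t3,gate)}
  through step 1 (drive(t3,hub,gate)): drop {truck_at(t3,gate)}, keep {pkg_at(p4,gate)}, require {truck_at(t3,hub)}
    → {pkg_at(p4,gate), truck_at(t3,hub)}

== RESULT ==
["pkg_at(p4,gate)", "truck_at(t3,hub)"]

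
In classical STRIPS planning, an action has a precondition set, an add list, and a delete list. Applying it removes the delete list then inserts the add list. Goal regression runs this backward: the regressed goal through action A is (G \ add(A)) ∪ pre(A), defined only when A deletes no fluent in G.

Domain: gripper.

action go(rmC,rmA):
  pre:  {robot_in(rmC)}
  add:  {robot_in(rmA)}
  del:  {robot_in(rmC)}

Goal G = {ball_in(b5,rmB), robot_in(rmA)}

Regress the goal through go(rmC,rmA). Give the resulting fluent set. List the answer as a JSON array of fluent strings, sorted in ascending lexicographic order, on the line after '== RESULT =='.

Regress:
  G ∩ del = {}  (empty — regression defined)
  G \ add = {ball_in(b5,rmB), robot_in(rmA)} \ {robot_in(rmA)} = {ball_in(b5,rmB)}
  ∪ pre   = {ball_in(b5,rmB)} ∪ {robot_in(rmC)}
          = {ball_in(b5,rmB), robot_in(rmC)}

== RESULT ==
["ball_in(b5,rmB)", "robot_in(rmC)"]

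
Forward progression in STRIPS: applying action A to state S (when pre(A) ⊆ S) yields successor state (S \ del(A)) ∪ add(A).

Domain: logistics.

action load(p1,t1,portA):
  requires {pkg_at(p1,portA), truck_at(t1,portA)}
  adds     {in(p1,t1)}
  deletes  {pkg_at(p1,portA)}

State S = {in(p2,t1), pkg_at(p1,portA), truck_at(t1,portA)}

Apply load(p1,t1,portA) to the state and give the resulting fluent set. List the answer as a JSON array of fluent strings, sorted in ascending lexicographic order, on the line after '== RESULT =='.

Compute (S \ del) ∪ add:
  pre ⊆ S: {pkg_at(p1,portA), truck_at(t1,portA)} ⊆ S  — applicable
  S \ del = {in(p2,t1), truck_at(t1,portA)}
  ∪ add   = {in(p1,t1), in(p2,t1), truck_at(t1,portA)}

== RESULT ==
["in(p1,t1)", "in(p2,t1)", "truck_at(t1,portA)"]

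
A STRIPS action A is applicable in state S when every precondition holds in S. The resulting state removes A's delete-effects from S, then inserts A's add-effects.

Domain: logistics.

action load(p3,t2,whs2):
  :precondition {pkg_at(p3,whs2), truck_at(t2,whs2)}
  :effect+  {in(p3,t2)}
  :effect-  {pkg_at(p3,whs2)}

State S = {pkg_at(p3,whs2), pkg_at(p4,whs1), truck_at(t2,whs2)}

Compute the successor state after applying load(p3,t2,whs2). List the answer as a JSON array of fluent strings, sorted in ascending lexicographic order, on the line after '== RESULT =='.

Compute (S \ del) ∪ add:
  pre ⊆ S: {pkg_at(p3,whs2), truck_at(t2,whs2)} ⊆ S  — applicable
  S \ del = {pkg_at(p4,whs1), truck_at(t2,whs2)}
  ∪ add   = {in(p3,t2), pkg_at(p4,whs1), truck_at(t2,whs2)}

== RESULT ==
["in(p3,t2)", "pkg_at(p4,whs1)", "truck_at(t2,whs2)"]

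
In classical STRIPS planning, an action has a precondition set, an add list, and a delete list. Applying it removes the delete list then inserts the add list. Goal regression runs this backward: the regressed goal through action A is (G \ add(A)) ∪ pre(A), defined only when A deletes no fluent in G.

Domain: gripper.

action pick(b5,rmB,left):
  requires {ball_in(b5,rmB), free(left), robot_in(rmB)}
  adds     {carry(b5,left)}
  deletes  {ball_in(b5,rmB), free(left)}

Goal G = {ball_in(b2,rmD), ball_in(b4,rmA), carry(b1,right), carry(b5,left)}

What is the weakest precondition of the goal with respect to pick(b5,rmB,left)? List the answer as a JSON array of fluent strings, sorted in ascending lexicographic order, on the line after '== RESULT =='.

Regress:
  G ∩ del = {}  (empty — regression defined)
  G \ add = {ball_in(b2,rmD), ball_in(b4,rmA), carry(b1,right), carry(b5,left)} \ {carry(b5,left)} = {ball_in(b2,rmD), ball_in(b4,rmA), carry(b1,right)}
  ∪ pre   = {ball_in(b2,rmD), ball_in(b4,rmA), carry(b1,right)} ∪ {ball_in(b5,rmB), free(left), robot_in(rmB)}
          = {ball_in(b2,rmD), ball_in(b4,rmA), ball_in(b5,rmB), carry(b1,right), free(left), robot_in(rmB)}

== RESULT ==
["ball_in(b2,rmD)", "ball_in(b4,rmA)", "ball_in(b5,rmB)", "carry(b1,right)", "free(left)", "robot_in(rmB)"]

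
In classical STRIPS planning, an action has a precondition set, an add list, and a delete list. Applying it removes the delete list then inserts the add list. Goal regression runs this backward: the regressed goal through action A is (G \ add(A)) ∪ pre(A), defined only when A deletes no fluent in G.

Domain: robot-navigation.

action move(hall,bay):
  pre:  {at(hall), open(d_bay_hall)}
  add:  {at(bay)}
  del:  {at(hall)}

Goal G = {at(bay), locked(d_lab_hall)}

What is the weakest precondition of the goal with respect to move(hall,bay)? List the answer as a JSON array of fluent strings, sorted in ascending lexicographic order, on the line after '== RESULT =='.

Regress:
  G ∩ del = {}  (empty — regression defined)
  G \ add = {at(bay), locked(d_lab_hall)} \ {at(bay)} = {locked(d_lab_hall)}
  ∪ pre   = {locked(d_lab_hall)} ∪ {at(hall), open(d_bay_hall)}
          = {at(hall), locked(d_lab_hall), open(d_bay_hall)}

== RESULT ==
["at(hall)", "locked(d_lab_hall)", "open(d_bay_hall)"]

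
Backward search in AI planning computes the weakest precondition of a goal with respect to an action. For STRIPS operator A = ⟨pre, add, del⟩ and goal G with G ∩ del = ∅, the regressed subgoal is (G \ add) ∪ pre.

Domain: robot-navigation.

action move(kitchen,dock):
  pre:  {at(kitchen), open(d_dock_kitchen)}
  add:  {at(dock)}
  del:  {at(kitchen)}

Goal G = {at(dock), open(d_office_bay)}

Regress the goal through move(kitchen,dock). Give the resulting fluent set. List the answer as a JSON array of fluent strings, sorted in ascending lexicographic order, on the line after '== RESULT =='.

Regress:
  G ∩ del = {}  (empty — regression defined)
  G \ add = {at(dock), open(d_office_bay)} \ {at(dock)} = {open(d_office_bay)}
  ∪ pre   = {open(d_office_bay)} ∪ {at(kitchen), open(d_dock_kitchen)}
          = {at(kitchen), open(d_dock_kitchen), open(d_office_bay)}

== RESULT ==
["at(kitchen)", "open(d_dock_kitchen)", "open(d_office_bay)"]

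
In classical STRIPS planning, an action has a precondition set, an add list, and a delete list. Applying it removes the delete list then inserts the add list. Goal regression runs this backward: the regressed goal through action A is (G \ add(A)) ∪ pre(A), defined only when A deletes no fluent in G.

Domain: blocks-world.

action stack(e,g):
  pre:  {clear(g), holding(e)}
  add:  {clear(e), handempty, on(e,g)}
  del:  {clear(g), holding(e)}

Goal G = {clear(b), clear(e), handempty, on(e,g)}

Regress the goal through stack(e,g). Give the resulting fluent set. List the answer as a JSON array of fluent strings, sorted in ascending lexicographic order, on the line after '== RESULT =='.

Regress:
  G ∩ del = {}  (empty — regression defined)
  G \ add = {clear(b), clear(e), handempty, on(e,g)} \ {clear(e), handempty, on(e,g)} = {clear(b)}
  ∪ pre   = {clear(b)} ∪ {clear(g), holding(e)}
          = {clear(b), clear(g), holding(e)}

== RESULT ==
["clear(b)", "clear(g)", "holding(e)"]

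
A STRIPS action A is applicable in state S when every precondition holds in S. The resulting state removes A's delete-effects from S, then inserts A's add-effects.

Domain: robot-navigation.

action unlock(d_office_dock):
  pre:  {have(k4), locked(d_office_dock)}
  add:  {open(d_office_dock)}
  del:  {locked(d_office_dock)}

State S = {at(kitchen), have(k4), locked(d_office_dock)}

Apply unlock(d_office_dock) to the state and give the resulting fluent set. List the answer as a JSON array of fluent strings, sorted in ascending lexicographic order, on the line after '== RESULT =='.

Compute (S \ del) ∪ add:
  pre ⊆ S: {have(k4), locked(d_office_dock)} ⊆ S  — applicable
  S \ del = {at(kitchen), have(k4)}
  ∪ add   = {at(kitchen), have(k4), open(d_office_dock)}

== RESULT ==
["at(kitchen)", "have(k4)", "open(d_office_dock)"]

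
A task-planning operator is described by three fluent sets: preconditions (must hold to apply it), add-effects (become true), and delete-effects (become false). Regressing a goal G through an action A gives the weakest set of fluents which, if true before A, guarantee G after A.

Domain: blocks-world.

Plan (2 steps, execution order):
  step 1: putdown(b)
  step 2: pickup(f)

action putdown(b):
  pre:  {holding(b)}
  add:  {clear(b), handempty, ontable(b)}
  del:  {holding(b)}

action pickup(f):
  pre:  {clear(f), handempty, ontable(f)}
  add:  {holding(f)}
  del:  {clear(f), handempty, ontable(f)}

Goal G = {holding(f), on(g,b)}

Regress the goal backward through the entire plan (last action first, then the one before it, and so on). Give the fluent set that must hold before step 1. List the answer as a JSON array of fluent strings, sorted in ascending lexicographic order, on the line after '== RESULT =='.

Work backward from the goal:
  through step 2 (pickup(f)): drop {holding(f)}, keep {on(g,b)}, require {clear(f), handempty, ontable(f)}
    → {clear(f), handempty, on(g,b), ontable(f)}
  through step 1 (putdown(b)): drop {handempty}, keep {clear(f), on(g,b), ontable(f)}, require {holding(b)}
    → {clear(f), holding(b), on(g,b), ontable(f)}

== RESULT ==
["clear(f)", "holding(b)", "on(g,b)", "ontable(f)"]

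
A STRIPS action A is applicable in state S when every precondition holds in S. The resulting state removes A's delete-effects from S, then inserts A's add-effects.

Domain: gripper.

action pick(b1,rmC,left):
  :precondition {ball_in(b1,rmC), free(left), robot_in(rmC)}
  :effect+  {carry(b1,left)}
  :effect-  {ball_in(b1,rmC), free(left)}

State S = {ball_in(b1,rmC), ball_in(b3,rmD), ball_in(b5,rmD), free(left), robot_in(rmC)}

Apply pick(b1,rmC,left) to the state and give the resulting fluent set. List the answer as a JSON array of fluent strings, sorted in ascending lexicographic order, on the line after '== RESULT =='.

Progress:
  pre ⊆ S: {ball_in(b1,rmC), free(left), robot_in(rmC)} ⊆ S  — applicable
  S \ del = {ball_in(b3,rmD), ball_in(b5,rmD), robot_in(rmC)}
  ∪ add   = {ball_in(b3,rmD), ball_in(b5,rmD), carry(b1,left), robot_in(rmC)}

== RESULT ==
["ball_in(b3,rmD)", "ball_in(b5,rmD)", "carry(b1,left)", "robot_in(rmC)"]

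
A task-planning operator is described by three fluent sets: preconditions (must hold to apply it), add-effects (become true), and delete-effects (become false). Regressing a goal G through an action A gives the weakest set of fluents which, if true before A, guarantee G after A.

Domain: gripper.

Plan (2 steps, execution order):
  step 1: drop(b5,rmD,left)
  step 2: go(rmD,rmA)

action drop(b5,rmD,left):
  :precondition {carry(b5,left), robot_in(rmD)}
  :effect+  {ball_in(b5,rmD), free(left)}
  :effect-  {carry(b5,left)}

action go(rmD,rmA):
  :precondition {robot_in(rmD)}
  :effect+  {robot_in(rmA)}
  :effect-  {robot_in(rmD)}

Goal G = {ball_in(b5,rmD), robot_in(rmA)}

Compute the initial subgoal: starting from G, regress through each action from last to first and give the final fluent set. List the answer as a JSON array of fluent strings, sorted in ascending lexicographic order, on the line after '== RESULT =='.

Regress step by step:
  through step 2 (go(rmD,rmA)): drop {robot_in(rmA)}, keep {ball_in(b5,rmD)}, require {robot_in(rmD)}
    → {ball_in(b5,rmD), robot_in(rmD)}
  through step 1 (drop(b5,rmD,left)): drop {ball_in(b5,rmD)}, keep {robot_in(rmD)}, require {carry(b5,left), robot_in(rmD)}
    → {carry(b5,left), robot_in(rmD)}

== RESULT ==
["carry(b5,left)", "robot_in(rmD)"]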